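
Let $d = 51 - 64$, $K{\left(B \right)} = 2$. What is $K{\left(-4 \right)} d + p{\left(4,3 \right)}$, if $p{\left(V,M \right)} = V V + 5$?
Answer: $-5$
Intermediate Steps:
$p{\left(V,M \right)} = 5 + V^{2}$ ($p{\left(V,M \right)} = V^{2} + 5 = 5 + V^{2}$)
$d = -13$ ($d = 51 - 64 = -13$)
$K{\left(-4 \right)} d + p{\left(4,3 \right)} = 2 \left(-13\right) + \left(5 + 4^{2}\right) = -26 + \left(5 + 16\right) = -26 + 21 = -5$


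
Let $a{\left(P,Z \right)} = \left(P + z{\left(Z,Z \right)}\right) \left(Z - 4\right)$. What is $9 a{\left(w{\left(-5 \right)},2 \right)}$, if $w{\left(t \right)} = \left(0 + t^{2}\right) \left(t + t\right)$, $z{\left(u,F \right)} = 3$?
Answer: $4446$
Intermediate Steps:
$w{\left(t \right)} = 2 t^{3}$ ($w{\left(t \right)} = t^{2} \cdot 2 t = 2 t^{3}$)
$a{\left(P,Z \right)} = \left(-4 + Z\right) \left(3 + P\right)$ ($a{\left(P,Z \right)} = \left(P + 3\right) \left(Z - 4\right) = \left(3 + P\right) \left(-4 + Z\right) = \left(-4 + Z\right) \left(3 + P\right)$)
$9 a{\left(w{\left(-5 \right)},2 \right)} = 9 \left(-12 - 4 \cdot 2 \left(-5\right)^{3} + 3 \cdot 2 + 2 \left(-5\right)^{3} \cdot 2\right) = 9 \left(-12 - 4 \cdot 2 \left(-125\right) + 6 + 2 \left(-125\right) 2\right) = 9 \left(-12 - -1000 + 6 - 500\right) = 9 \left(-12 + 1000 + 6 - 500\right) = 9 \cdot 494 = 4446$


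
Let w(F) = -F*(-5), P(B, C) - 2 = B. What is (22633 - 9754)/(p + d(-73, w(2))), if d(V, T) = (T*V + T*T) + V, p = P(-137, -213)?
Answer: -12879/838 ≈ -15.369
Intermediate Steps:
P(B, C) = 2 + B
w(F) = 5*F
p = -135 (p = 2 - 137 = -135)
d(V, T) = V + T² + T*V (d(V, T) = (T*V + T²) + V = (T² + T*V) + V = V + T² + T*V)
(22633 - 9754)/(p + d(-73, w(2))) = (22633 - 9754)/(-135 + (-73 + (5*2)² + (5*2)*(-73))) = 12879/(-135 + (-73 + 10² + 10*(-73))) = 12879/(-135 + (-73 + 100 - 730)) = 12879/(-135 - 703) = 12879/(-838) = 12879*(-1/838) = -12879/838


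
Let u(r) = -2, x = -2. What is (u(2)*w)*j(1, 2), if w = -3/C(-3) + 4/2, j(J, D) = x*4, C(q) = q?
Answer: 48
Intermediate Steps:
j(J, D) = -8 (j(J, D) = -2*4 = -8)
w = 3 (w = -3/(-3) + 4/2 = -3*(-⅓) + 4*(½) = 1 + 2 = 3)
(u(2)*w)*j(1, 2) = -2*3*(-8) = -6*(-8) = 48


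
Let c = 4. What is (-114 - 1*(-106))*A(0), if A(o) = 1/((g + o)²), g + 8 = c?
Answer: -½ ≈ -0.50000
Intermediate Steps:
g = -4 (g = -8 + 4 = -4)
A(o) = (-4 + o)⁻² (A(o) = 1/((-4 + o)²) = (-4 + o)⁻²)
(-114 - 1*(-106))*A(0) = (-114 - 1*(-106))/(-4 + 0)² = (-114 + 106)/(-4)² = -8*1/16 = -½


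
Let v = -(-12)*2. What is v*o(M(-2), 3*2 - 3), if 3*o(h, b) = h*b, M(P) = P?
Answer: -48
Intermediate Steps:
v = 24 (v = -4*(-6) = 24)
o(h, b) = b*h/3 (o(h, b) = (h*b)/3 = (b*h)/3 = b*h/3)
v*o(M(-2), 3*2 - 3) = 24*((1/3)*(3*2 - 3)*(-2)) = 24*((1/3)*(6 - 3)*(-2)) = 24*((1/3)*3*(-2)) = 24*(-2) = -48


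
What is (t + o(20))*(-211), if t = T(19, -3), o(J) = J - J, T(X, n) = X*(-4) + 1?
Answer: 15825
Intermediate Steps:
T(X, n) = 1 - 4*X (T(X, n) = -4*X + 1 = 1 - 4*X)
o(J) = 0
t = -75 (t = 1 - 4*19 = 1 - 76 = -75)
(t + o(20))*(-211) = (-75 + 0)*(-211) = -75*(-211) = 15825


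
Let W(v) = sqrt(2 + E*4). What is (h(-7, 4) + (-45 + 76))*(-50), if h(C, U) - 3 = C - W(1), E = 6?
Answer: -1350 + 50*sqrt(26) ≈ -1095.0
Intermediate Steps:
W(v) = sqrt(26) (W(v) = sqrt(2 + 6*4) = sqrt(2 + 24) = sqrt(26))
h(C, U) = 3 + C - sqrt(26) (h(C, U) = 3 + (C - sqrt(26)) = 3 + C - sqrt(26))
(h(-7, 4) + (-45 + 76))*(-50) = ((3 - 7 - sqrt(26)) + (-45 + 76))*(-50) = ((-4 - sqrt(26)) + 31)*(-50) = (27 - sqrt(26))*(-50) = -1350 + 50*sqrt(26)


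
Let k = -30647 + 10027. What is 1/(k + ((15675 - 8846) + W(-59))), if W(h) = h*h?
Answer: -1/10310 ≈ -9.6993e-5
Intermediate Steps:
W(h) = h²
k = -20620
1/(k + ((15675 - 8846) + W(-59))) = 1/(-20620 + ((15675 - 8846) + (-59)²)) = 1/(-20620 + (6829 + 3481)) = 1/(-20620 + 10310) = 1/(-10310) = -1/10310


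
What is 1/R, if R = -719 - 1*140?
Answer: -1/859 ≈ -0.0011641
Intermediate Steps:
R = -859 (R = -719 - 140 = -859)
1/R = 1/(-859) = -1/859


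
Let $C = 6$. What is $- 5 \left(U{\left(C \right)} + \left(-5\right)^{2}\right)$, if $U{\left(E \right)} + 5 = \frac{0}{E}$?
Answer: $-100$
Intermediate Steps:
$U{\left(E \right)} = -5$ ($U{\left(E \right)} = -5 + \frac{0}{E} = -5 + 0 = -5$)
$- 5 \left(U{\left(C \right)} + \left(-5\right)^{2}\right) = - 5 \left(-5 + \left(-5\right)^{2}\right) = - 5 \left(-5 + 25\right) = \left(-5\right) 20 = -100$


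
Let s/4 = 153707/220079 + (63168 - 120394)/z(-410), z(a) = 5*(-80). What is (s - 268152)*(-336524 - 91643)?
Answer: 1260696344266785691/11003950 ≈ 1.1457e+11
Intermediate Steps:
z(a) = -400
s = 6327861827/11003950 (s = 4*(153707/220079 + (63168 - 120394)/(-400)) = 4*(153707*(1/220079) - 57226*(-1/400)) = 4*(153707/220079 + 28613/200) = 4*(6327861827/44015800) = 6327861827/11003950 ≈ 575.05)
(s - 268152)*(-336524 - 91643) = (6327861827/11003950 - 268152)*(-336524 - 91643) = -2944403338573/11003950*(-428167) = 1260696344266785691/11003950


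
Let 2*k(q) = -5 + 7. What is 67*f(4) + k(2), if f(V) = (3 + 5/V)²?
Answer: 19379/16 ≈ 1211.2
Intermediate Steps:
k(q) = 1 (k(q) = (-5 + 7)/2 = (½)*2 = 1)
67*f(4) + k(2) = 67*((5 + 3*4)²/4²) + 1 = 67*((5 + 12)²/16) + 1 = 67*((1/16)*17²) + 1 = 67*((1/16)*289) + 1 = 67*(289/16) + 1 = 19363/16 + 1 = 19379/16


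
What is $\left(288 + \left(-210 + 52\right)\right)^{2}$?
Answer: $16900$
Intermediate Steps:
$\left(288 + \left(-210 + 52\right)\right)^{2} = \left(288 - 158\right)^{2} = 130^{2} = 16900$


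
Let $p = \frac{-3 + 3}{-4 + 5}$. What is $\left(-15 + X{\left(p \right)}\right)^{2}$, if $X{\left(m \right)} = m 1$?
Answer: $225$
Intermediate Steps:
$p = 0$ ($p = \frac{0}{1} = 0 \cdot 1 = 0$)
$X{\left(m \right)} = m$
$\left(-15 + X{\left(p \right)}\right)^{2} = \left(-15 + 0\right)^{2} = \left(-15\right)^{2} = 225$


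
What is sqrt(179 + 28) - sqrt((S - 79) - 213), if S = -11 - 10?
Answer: 3*sqrt(23) - I*sqrt(313) ≈ 14.387 - 17.692*I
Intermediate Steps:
S = -21
sqrt(179 + 28) - sqrt((S - 79) - 213) = sqrt(179 + 28) - sqrt((-21 - 79) - 213) = sqrt(207) - sqrt(-100 - 213) = 3*sqrt(23) - sqrt(-313) = 3*sqrt(23) - I*sqrt(313)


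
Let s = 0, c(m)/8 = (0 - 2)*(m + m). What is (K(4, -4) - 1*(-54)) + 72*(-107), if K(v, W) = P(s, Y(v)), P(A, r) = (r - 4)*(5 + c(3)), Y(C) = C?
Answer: -7650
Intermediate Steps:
c(m) = -32*m (c(m) = 8*((0 - 2)*(m + m)) = 8*(-4*m) = -32*m)
P(A, r) = 364 - 91*r (P(A, r) = (r - 4)*(5 - 32*3) = (-4 + r)*(5 - 96) = (-4 + r)*(-91) = 364 - 91*r)
K(v, W) = 364 - 91*v
(K(4, -4) - 1*(-54)) + 72*(-107) = ((364 - 91*4) - 1*(-54)) + 72*(-107) = ((364 - 364) + 54) - 7704 = (0 + 54) - 7704 = 54 - 7704 = -7650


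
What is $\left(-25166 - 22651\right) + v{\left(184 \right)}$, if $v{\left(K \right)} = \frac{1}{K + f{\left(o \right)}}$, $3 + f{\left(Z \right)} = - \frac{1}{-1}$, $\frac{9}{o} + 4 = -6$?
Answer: $- \frac{8702693}{182} \approx -47817.0$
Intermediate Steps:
$o = - \frac{9}{10}$ ($o = \frac{9}{-4 - 6} = \frac{9}{-10} = 9 \left(- \frac{1}{10}\right) = - \frac{9}{10} \approx -0.9$)
$f{\left(Z \right)} = -2$ ($f{\left(Z \right)} = -3 - \frac{1}{-1} = -3 - -1 = -3 + 1 = -2$)
$v{\left(K \right)} = \frac{1}{-2 + K}$ ($v{\left(K \right)} = \frac{1}{K - 2} = \frac{1}{-2 + K}$)
$\left(-25166 - 22651\right) + v{\left(184 \right)} = \left(-25166 - 22651\right) + \frac{1}{-2 + 184} = -47817 + \frac{1}{182} = - \frac{8702693}{182}$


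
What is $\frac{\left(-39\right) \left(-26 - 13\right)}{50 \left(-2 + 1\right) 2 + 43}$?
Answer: $- \frac{507}{19} \approx -26.684$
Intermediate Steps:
$\frac{\left(-39\right) \left(-26 - 13\right)}{50 \left(-2 + 1\right) 2 + 43} = \frac{\left(-39\right) \left(-39\right)}{50 \left(\left(-1\right) 2\right) + 43} = \frac{1521}{50 \left(-2\right) + 43} = \frac{1521}{-100 + 43} = \frac{1521}{-57} = 1521 \left(- \frac{1}{57}\right) = - \frac{507}{19}$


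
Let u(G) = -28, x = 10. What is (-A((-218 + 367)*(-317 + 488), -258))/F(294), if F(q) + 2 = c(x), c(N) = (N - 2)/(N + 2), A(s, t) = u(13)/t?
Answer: 7/86 ≈ 0.081395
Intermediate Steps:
A(s, t) = -28/t
c(N) = (-2 + N)/(2 + N)
F(q) = -4/3 (F(q) = -2 + (-2 + 10)/(2 + 10) = -2 + 8/12 = -2 + (1/12)*8 = -2 + 2/3 = -4/3)
(-A((-218 + 367)*(-317 + 488), -258))/F(294) = (-(-28)/(-258))/(-4/3) = -(-28)*(-1)/258*(-3/4) = -1*14/129*(-3/4) = -14/129*(-3/4) = 7/86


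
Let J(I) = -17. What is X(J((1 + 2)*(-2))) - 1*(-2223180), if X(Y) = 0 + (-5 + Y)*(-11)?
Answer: 2223422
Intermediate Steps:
X(Y) = 55 - 11*Y (X(Y) = 0 + (55 - 11*Y) = 55 - 11*Y)
X(J((1 + 2)*(-2))) - 1*(-2223180) = (55 - 11*(-17)) - 1*(-2223180) = (55 + 187) + 2223180 = 242 + 2223180 = 2223422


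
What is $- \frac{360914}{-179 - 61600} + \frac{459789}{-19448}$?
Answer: $- \frac{1944204469}{109225272} \approx -17.8$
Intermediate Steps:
$- \frac{360914}{-179 - 61600} + \frac{459789}{-19448} = - \frac{360914}{-179 - 61600} + 459789 \left(- \frac{1}{19448}\right) = - \frac{360914}{-61779} - \frac{41799}{1768} = \left(-360914\right) \left(- \frac{1}{61779}\right) - \frac{41799}{1768} = \frac{360914}{61779} - \frac{41799}{1768} = - \frac{1944204469}{109225272}$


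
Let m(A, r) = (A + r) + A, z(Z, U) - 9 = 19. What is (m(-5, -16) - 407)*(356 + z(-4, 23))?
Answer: -166272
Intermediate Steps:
z(Z, U) = 28 (z(Z, U) = 9 + 19 = 28)
m(A, r) = r + 2*A
(m(-5, -16) - 407)*(356 + z(-4, 23)) = ((-16 + 2*(-5)) - 407)*(356 + 28) = ((-16 - 10) - 407)*384 = (-26 - 407)*384 = -433*384 = -166272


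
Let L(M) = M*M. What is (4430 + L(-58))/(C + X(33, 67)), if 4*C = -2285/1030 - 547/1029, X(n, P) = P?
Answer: 6608501424/56226097 ≈ 117.53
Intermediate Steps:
C = -582935/847896 (C = (-2285/1030 - 547/1029)/4 = (-2285*1/1030 - 547*1/1029)/4 = (-457/206 - 547/1029)/4 = (¼)*(-582935/211974) = -582935/847896 ≈ -0.68751)
L(M) = M²
(4430 + L(-58))/(C + X(33, 67)) = (4430 + (-58)²)/(-582935/847896 + 67) = (4430 + 3364)/(56226097/847896) = 7794*(847896/56226097) = 6608501424/56226097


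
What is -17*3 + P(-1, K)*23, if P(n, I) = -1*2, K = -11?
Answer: -97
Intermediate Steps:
P(n, I) = -2
-17*3 + P(-1, K)*23 = -17*3 - 2*23 = -51 - 46 = -97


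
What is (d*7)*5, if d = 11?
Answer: 385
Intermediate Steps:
(d*7)*5 = (11*7)*5 = 77*5 = 385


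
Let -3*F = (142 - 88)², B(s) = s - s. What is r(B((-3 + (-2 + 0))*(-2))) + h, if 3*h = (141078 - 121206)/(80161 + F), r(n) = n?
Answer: 288/3443 ≈ 0.083648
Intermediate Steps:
B(s) = 0
F = -972 (F = -(142 - 88)²/3 = -⅓*54² = -⅓*2916 = -972)
h = 288/3443 (h = ((141078 - 121206)/(80161 - 972))/3 = (19872/79189)/3 = (19872*(1/79189))/3 = (⅓)*(864/3443) = 288/3443 ≈ 0.083648)
r(B((-3 + (-2 + 0))*(-2))) + h = 0 + 288/3443 = 288/3443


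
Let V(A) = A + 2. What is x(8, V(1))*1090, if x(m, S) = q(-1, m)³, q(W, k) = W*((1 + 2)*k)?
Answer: -15068160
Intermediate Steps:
V(A) = 2 + A
q(W, k) = 3*W*k (q(W, k) = W*(3*k) = 3*W*k)
x(m, S) = -27*m³ (x(m, S) = (3*(-1)*m)³ = (-3*m)³ = -27*m³)
x(8, V(1))*1090 = -27*8³*1090 = -27*512*1090 = -13824*1090 = -15068160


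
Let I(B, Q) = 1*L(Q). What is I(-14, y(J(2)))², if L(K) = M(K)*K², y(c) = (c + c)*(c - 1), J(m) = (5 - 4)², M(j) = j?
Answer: 0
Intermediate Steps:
J(m) = 1 (J(m) = 1² = 1)
y(c) = 2*c*(-1 + c) (y(c) = (2*c)*(-1 + c) = 2*c*(-1 + c))
L(K) = K³ (L(K) = K*K² = K³)
I(B, Q) = Q³ (I(B, Q) = 1*Q³ = Q³)
I(-14, y(J(2)))² = ((2*1*(-1 + 1))³)² = ((2*1*0)³)² = (0³)² = 0² = 0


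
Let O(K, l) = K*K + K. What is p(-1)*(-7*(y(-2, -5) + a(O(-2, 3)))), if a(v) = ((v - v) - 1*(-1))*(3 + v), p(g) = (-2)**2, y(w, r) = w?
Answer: -84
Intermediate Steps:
O(K, l) = K + K**2 (O(K, l) = K**2 + K = K + K**2)
p(g) = 4
a(v) = 3 + v (a(v) = (0 + 1)*(3 + v) = 1*(3 + v) = 3 + v)
p(-1)*(-7*(y(-2, -5) + a(O(-2, 3)))) = 4*(-7*(-2 + (3 - 2*(1 - 2)))) = 4*(-7*(-2 + (3 - 2*(-1)))) = 4*(-7*(-2 + (3 + 2))) = 4*(-7*(-2 + 5)) = 4*(-7*3) = 4*(-21) = -84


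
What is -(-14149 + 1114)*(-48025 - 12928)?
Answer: -794522355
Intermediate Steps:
-(-14149 + 1114)*(-48025 - 12928) = -(-13035)*(-60953) = -1*794522355 = -794522355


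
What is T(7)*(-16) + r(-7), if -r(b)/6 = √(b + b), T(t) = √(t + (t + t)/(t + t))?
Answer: -32*√2 - 6*I*√14 ≈ -45.255 - 22.45*I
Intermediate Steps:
T(t) = √(1 + t) (T(t) = √(t + (2*t)/((2*t))) = √(t + (2*t)*(1/(2*t))) = √(t + 1) = √(1 + t))
r(b) = -6*√2*√b (r(b) = -6*√(b + b) = -6*√2*√b)
T(7)*(-16) + r(-7) = √(1 + 7)*(-16) - 6*√2*√(-7) = √8*(-16) - 6*√2*I*√7 = (2*√2)*(-16) - 6*I*√14 = -32*√2 - 6*I*√14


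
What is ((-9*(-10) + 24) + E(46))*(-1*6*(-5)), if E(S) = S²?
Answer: 66900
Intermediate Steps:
((-9*(-10) + 24) + E(46))*(-1*6*(-5)) = ((-9*(-10) + 24) + 46²)*(-1*6*(-5)) = ((90 + 24) + 2116)*(-6*(-5)) = (114 + 2116)*30 = 2230*30 = 66900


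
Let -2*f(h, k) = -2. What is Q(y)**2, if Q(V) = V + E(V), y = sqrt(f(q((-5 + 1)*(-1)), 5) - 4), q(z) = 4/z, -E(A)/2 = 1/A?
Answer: -25/3 ≈ -8.3333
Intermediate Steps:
E(A) = -2/A
f(h, k) = 1 (f(h, k) = -1/2*(-2) = 1)
y = I*sqrt(3) (y = sqrt(1 - 4) = sqrt(-3) = I*sqrt(3) ≈ 1.732*I)
Q(V) = V - 2/V
Q(y)**2 = (I*sqrt(3) - 2*(-I*sqrt(3)/3))**2 = (I*sqrt(3) - (-2)*I*sqrt(3)/3)**2 = (I*sqrt(3) + 2*I*sqrt(3)/3)**2 = (5*I*sqrt(3)/3)**2 = -25/3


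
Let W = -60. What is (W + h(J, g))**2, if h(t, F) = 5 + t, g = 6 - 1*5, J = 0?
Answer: 3025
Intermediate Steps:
g = 1 (g = 6 - 5 = 1)
(W + h(J, g))**2 = (-60 + (5 + 0))**2 = (-60 + 5)**2 = (-55)**2 = 3025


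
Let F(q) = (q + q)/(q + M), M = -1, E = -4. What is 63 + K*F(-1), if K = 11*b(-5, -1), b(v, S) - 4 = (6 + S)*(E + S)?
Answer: -168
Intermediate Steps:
b(v, S) = 4 + (-4 + S)*(6 + S) (b(v, S) = 4 + (6 + S)*(-4 + S) = 4 + (-4 + S)*(6 + S))
K = -231 (K = 11*(-20 + (-1)**2 + 2*(-1)) = 11*(-20 + 1 - 2) = 11*(-21) = -231)
F(q) = 2*q/(-1 + q) (F(q) = (q + q)/(q - 1) = (2*q)/(-1 + q) = 2*q/(-1 + q))
63 + K*F(-1) = 63 - 462*(-1)/(-1 - 1) = 63 - 462*(-1)/(-2) = 63 - 462*(-1)*(-1)/2 = 63 - 231*1 = 63 - 231 = -168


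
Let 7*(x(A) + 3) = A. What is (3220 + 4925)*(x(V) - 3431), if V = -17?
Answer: -195927975/7 ≈ -2.7990e+7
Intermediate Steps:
x(A) = -3 + A/7
(3220 + 4925)*(x(V) - 3431) = (3220 + 4925)*((-3 + (⅐)*(-17)) - 3431) = 8145*((-3 - 17/7) - 3431) = 8145*(-38/7 - 3431) = 8145*(-24055/7) = -195927975/7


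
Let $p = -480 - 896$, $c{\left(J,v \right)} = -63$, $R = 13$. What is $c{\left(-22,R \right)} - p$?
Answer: $1313$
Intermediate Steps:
$p = -1376$
$c{\left(-22,R \right)} - p = -63 - -1376 = -63 + 1376 = 1313$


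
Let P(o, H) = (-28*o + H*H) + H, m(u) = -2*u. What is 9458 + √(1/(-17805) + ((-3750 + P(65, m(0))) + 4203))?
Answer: 9458 + 2*I*√108340914495/17805 ≈ 9458.0 + 36.973*I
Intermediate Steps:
P(o, H) = H + H² - 28*o (P(o, H) = (-28*o + H²) + H = (H² - 28*o) + H = H + H² - 28*o)
9458 + √(1/(-17805) + ((-3750 + P(65, m(0))) + 4203)) = 9458 + √(1/(-17805) + ((-3750 + (-2*0 + (-2*0)² - 28*65)) + 4203)) = 9458 + √(-1/17805 + ((-3750 + (0 + 0² - 1820)) + 4203)) = 9458 + √(-1/17805 + ((-3750 + (0 + 0 - 1820)) + 4203)) = 9458 + √(-1/17805 + ((-3750 - 1820) + 4203)) = 9458 + √(-1/17805 + (-5570 + 4203)) = 9458 + √(-1/17805 - 1367) = 9458 + √(-24339436/17805) = 9458 + 2*I*√108340914495/17805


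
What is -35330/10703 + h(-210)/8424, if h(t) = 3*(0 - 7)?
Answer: -99281561/30054024 ≈ -3.3034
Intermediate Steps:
h(t) = -21 (h(t) = 3*(-7) = -21)
-35330/10703 + h(-210)/8424 = -35330/10703 - 21/8424 = -35330*1/10703 - 21*1/8424 = -35330/10703 - 7/2808 = -99281561/30054024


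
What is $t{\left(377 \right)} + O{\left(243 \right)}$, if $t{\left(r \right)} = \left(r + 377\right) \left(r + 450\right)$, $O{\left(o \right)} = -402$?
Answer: $623156$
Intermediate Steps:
$t{\left(r \right)} = \left(377 + r\right) \left(450 + r\right)$
$t{\left(377 \right)} + O{\left(243 \right)} = \left(169650 + 377^{2} + 827 \cdot 377\right) - 402 = \left(169650 + 142129 + 311779\right) - 402 = 623558 - 402 = 623156$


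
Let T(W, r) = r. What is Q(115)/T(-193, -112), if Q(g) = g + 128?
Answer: -243/112 ≈ -2.1696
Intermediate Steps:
Q(g) = 128 + g
Q(115)/T(-193, -112) = (128 + 115)/(-112) = 243*(-1/112) = -243/112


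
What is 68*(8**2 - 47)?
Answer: 1156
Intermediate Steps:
68*(8**2 - 47) = 68*(64 - 47) = 68*17 = 1156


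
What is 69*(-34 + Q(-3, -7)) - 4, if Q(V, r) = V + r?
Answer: -3040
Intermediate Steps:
69*(-34 + Q(-3, -7)) - 4 = 69*(-34 + (-3 - 7)) - 4 = 69*(-34 - 10) - 4 = 69*(-44) - 4 = -3036 - 4 = -3040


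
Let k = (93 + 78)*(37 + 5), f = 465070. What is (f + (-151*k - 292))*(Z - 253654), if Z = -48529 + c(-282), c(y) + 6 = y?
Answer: 187442488584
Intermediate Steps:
k = 7182 (k = 171*42 = 7182)
c(y) = -6 + y
Z = -48817 (Z = -48529 + (-6 - 282) = -48529 - 288 = -48817)
(f + (-151*k - 292))*(Z - 253654) = (465070 + (-151*7182 - 292))*(-48817 - 253654) = (465070 + (-1084482 - 292))*(-302471) = (465070 - 1084774)*(-302471) = -619704*(-302471) = 187442488584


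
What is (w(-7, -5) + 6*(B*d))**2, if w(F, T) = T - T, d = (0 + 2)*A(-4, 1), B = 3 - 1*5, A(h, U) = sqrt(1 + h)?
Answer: -1728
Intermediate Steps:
B = -2 (B = 3 - 5 = -2)
d = 2*I*sqrt(3) (d = (0 + 2)*sqrt(1 - 4) = 2*sqrt(-3) = 2*(I*sqrt(3)) = 2*I*sqrt(3) ≈ 3.4641*I)
w(F, T) = 0
(w(-7, -5) + 6*(B*d))**2 = (0 + 6*(-4*I*sqrt(3)))**2 = (0 - 24*I*sqrt(3))**2 = (-24*I*sqrt(3))**2 = -1728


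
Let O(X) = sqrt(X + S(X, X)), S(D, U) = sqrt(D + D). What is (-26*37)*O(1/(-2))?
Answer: -481*sqrt(-2 + 4*I) ≈ -534.77 - 865.27*I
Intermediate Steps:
S(D, U) = sqrt(2)*sqrt(D) (S(D, U) = sqrt(2*D) = sqrt(2)*sqrt(D))
O(X) = sqrt(X + sqrt(2)*sqrt(X))
(-26*37)*O(1/(-2)) = (-26*37)*sqrt(1/(-2) + sqrt(2)*sqrt(1/(-2))) = -962*sqrt(-1/2 + sqrt(2)*sqrt(-1/2)) = -962*sqrt(-1/2 + sqrt(2)*(I*sqrt(2)/2)) = -962*sqrt(-1/2 + I)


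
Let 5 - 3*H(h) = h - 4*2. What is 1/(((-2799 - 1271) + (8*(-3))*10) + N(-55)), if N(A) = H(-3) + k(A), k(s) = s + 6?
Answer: -3/13061 ≈ -0.00022969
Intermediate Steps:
H(h) = 13/3 - h/3 (H(h) = 5/3 - (h - 4*2)/3 = 5/3 - (h - 8)/3 = 5/3 - (-8 + h)/3 = 5/3 + (8/3 - h/3) = 13/3 - h/3)
k(s) = 6 + s
N(A) = 34/3 + A (N(A) = (13/3 - ⅓*(-3)) + (6 + A) = (13/3 + 1) + (6 + A) = 16/3 + (6 + A) = 34/3 + A)
1/(((-2799 - 1271) + (8*(-3))*10) + N(-55)) = 1/(((-2799 - 1271) + (8*(-3))*10) + (34/3 - 55)) = 1/((-4070 - 24*10) - 131/3) = 1/((-4070 - 240) - 131/3) = 1/(-4310 - 131/3) = 1/(-13061/3) = -3/13061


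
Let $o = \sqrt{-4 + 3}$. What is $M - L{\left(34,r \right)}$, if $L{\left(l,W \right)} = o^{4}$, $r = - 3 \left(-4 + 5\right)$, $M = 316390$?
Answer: $316389$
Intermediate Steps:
$o = i$ ($o = \sqrt{-1} = i \approx 1.0 i$)
$r = -3$ ($r = \left(-3\right) 1 = -3$)
$L{\left(l,W \right)} = 1$ ($L{\left(l,W \right)} = i^{4} = 1$)
$M - L{\left(34,r \right)} = 316390 - 1 = 316389$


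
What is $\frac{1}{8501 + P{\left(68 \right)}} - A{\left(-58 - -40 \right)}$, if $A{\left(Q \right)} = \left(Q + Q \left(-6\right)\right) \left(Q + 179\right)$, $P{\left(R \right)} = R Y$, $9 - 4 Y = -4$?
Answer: $- \frac{126381779}{8722} \approx -14490.0$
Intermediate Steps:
$Y = \frac{13}{4}$ ($Y = \frac{9}{4} - -1 = \frac{9}{4} + 1 = \frac{13}{4} \approx 3.25$)
$P{\left(R \right)} = \frac{13 R}{4}$ ($P{\left(R \right)} = R \frac{13}{4} = \frac{13 R}{4}$)
$A{\left(Q \right)} = - 5 Q \left(179 + Q\right)$ ($A{\left(Q \right)} = \left(Q - 6 Q\right) \left(179 + Q\right) = - 5 Q \left(179 + Q\right)$)
$\frac{1}{8501 + P{\left(68 \right)}} - A{\left(-58 - -40 \right)} = \frac{1}{8501 + \frac{13}{4} \cdot 68} - - 5 \left(-58 - -40\right) \left(179 - 18\right) = \frac{1}{8501 + 221} - - 5 \left(-58 + 40\right) \left(179 + \left(-58 + 40\right)\right) = \frac{1}{8722} - \left(-5\right) \left(-18\right) \left(179 - 18\right) = \frac{1}{8722} - \left(-5\right) \left(-18\right) 161 = \frac{1}{8722} - 14490 = - \frac{126381779}{8722}$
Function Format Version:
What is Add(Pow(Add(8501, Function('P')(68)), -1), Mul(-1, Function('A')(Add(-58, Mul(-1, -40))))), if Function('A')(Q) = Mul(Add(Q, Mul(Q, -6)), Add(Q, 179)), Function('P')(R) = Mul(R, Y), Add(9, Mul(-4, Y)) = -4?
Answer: Rational(-126381779, 8722) ≈ -14490.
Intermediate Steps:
Y = Rational(13, 4) (Y = Add(Rational(9, 4), Mul(Rational(-1, 4), -4)) = Add(Rational(9, 4), 1) = Rational(13, 4) ≈ 3.2500)
Function('P')(R) = Mul(Rational(13, 4), R) (Function('P')(R) = Mul(R, Rational(13, 4)) = Mul(Rational(13, 4), R))
Function('A')(Q) = Mul(-5, Q, Add(179, Q)) (Function('A')(Q) = Mul(Add(Q, Mul(-6, Q)), Add(179, Q)) = Mul(Mul(-5, Q), Add(179, Q)) = Mul(-5, Q, Add(179, Q)))
Add(Pow(Add(8501, Function('P')(68)), -1), Mul(-1, Function('A')(Add(-58, Mul(-1, -40))))) = Add(Pow(Add(8501, Mul(Rational(13, 4), 68)), -1), Mul(-1, Mul(-5, Add(-58, Mul(-1, -40)), Add(179, Add(-58, Mul(-1, -40)))))) = Add(Pow(Add(8501, 221), -1), Mul(-1, Mul(-5, Add(-58, 40), Add(179, Add(-58, 40))))) = Add(Pow(8722, -1), Mul(-1, Mul(-5, -18, Add(179, -18)))) = Add(Rational(1, 8722), Mul(-1, Mul(-5, -18, 161))) = Add(Rational(1, 8722), Mul(-1, 14490)) = Add(Rational(1, 8722), -14490) = Rational(-126381779, 8722)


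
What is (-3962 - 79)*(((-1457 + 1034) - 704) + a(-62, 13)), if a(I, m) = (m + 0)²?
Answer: 3871278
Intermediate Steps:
a(I, m) = m²
(-3962 - 79)*(((-1457 + 1034) - 704) + a(-62, 13)) = (-3962 - 79)*(((-1457 + 1034) - 704) + 13²) = -4041*((-423 - 704) + 169) = -4041*(-1127 + 169) = -4041*(-958) = 3871278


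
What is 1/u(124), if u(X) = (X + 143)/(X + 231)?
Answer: 355/267 ≈ 1.3296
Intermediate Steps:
u(X) = (143 + X)/(231 + X)
1/u(124) = 1/((143 + 124)/(231 + 124)) = 1/(267/355) = 355/267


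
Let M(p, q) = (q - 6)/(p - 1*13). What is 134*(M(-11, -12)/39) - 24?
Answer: -557/26 ≈ -21.423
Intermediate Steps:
M(p, q) = (-6 + q)/(-13 + p) (M(p, q) = (-6 + q)/(p - 13) = (-6 + q)/(-13 + p))
134*(M(-11, -12)/39) - 24 = 134*(((-6 - 12)/(-13 - 11))/39) - 24 = 134*((-18/(-24))*(1/39)) - 24 = 134*(-1/24*(-18)*(1/39)) - 24 = 134*((¾)*(1/39)) - 24 = 134*(1/52) - 24 = 67/26 - 24 = -557/26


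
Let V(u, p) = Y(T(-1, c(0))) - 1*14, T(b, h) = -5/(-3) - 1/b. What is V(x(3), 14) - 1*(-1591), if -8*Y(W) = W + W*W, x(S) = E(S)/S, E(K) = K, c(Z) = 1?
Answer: 14182/9 ≈ 1575.8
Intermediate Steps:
T(b, h) = 5/3 - 1/b (T(b, h) = -5*(-1/3) - 1/b = 5/3 - 1/b)
x(S) = 1 (x(S) = S/S = 1)
Y(W) = -W/8 - W**2/8 (Y(W) = -(W + W*W)/8 = -(W + W**2)/8 = -W/8 - W**2/8)
V(u, p) = -137/9 (V(u, p) = -(5/3 - 1/(-1))*(1 + (5/3 - 1/(-1)))/8 - 1*14 = -(5/3 - 1*(-1))*(1 + (5/3 - 1*(-1)))/8 - 14 = -(5/3 + 1)*(1 + (5/3 + 1))/8 - 14 = -1/8*8/3*(1 + 8/3) - 14 = -1/8*8/3*11/3 - 14 = -11/9 - 14 = -137/9)
V(x(3), 14) - 1*(-1591) = -137/9 - 1*(-1591) = -137/9 + 1591 = 14182/9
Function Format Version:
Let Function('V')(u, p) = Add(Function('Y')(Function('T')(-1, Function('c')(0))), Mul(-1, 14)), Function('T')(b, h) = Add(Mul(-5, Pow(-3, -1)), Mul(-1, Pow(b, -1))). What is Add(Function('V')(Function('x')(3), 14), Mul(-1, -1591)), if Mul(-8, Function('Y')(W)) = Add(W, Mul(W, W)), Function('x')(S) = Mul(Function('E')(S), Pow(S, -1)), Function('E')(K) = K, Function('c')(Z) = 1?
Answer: Rational(14182, 9) ≈ 1575.8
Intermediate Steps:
Function('T')(b, h) = Add(Rational(5, 3), Mul(-1, Pow(b, -1))) (Function('T')(b, h) = Add(Mul(-5, Rational(-1, 3)), Mul(-1, Pow(b, -1))) = Add(Rational(5, 3), Mul(-1, Pow(b, -1))))
Function('x')(S) = 1 (Function('x')(S) = Mul(S, Pow(S, -1)) = 1)
Function('Y')(W) = Add(Mul(Rational(-1, 8), W), Mul(Rational(-1, 8), Pow(W, 2))) (Function('Y')(W) = Mul(Rational(-1, 8), Add(W, Mul(W, W))) = Mul(Rational(-1, 8), Add(W, Pow(W, 2))) = Add(Mul(Rational(-1, 8), W), Mul(Rational(-1, 8), Pow(W, 2))))
Function('V')(u, p) = Rational(-137, 9) (Function('V')(u, p) = Add(Mul(Rational(-1, 8), Add(Rational(5, 3), Mul(-1, Pow(-1, -1))), Add(1, Add(Rational(5, 3), Mul(-1, Pow(-1, -1))))), Mul(-1, 14)) = Add(Mul(Rational(-1, 8), Add(Rational(5, 3), Mul(-1, -1)), Add(1, Add(Rational(5, 3), Mul(-1, -1)))), -14) = Add(Mul(Rational(-1, 8), Add(Rational(5, 3), 1), Add(1, Add(Rational(5, 3), 1))), -14) = Add(Mul(Rational(-1, 8), Rational(8, 3), Add(1, Rational(8, 3))), -14) = Add(Mul(Rational(-1, 8), Rational(8, 3), Rational(11, 3)), -14) = Add(Rational(-11, 9), -14) = Rational(-137, 9))
Add(Function('V')(Function('x')(3), 14), Mul(-1, -1591)) = Add(Rational(-137, 9), Mul(-1, -1591)) = Add(Rational(-137, 9), 1591) = Rational(14182, 9)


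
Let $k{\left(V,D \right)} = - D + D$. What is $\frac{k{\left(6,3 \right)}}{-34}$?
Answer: $0$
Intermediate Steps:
$k{\left(V,D \right)} = 0$
$\frac{k{\left(6,3 \right)}}{-34} = \frac{1}{-34} \cdot 0 = \left(- \frac{1}{34}\right) 0 = 0$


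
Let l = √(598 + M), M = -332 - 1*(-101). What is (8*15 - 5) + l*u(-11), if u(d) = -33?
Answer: 115 - 33*√367 ≈ -517.19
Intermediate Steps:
M = -231 (M = -332 + 101 = -231)
l = √367 (l = √(598 - 231) = √367 ≈ 19.157)
(8*15 - 5) + l*u(-11) = (8*15 - 5) + √367*(-33) = (120 - 5) - 33*√367 = 115 - 33*√367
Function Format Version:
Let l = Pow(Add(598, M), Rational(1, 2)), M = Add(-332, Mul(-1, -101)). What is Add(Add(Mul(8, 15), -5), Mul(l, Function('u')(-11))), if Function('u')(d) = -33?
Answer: Add(115, Mul(-33, Pow(367, Rational(1, 2)))) ≈ -517.19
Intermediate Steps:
M = -231 (M = Add(-332, 101) = -231)
l = Pow(367, Rational(1, 2)) (l = Pow(Add(598, -231), Rational(1, 2)) = Pow(367, Rational(1, 2)) ≈ 19.157)
Add(Add(Mul(8, 15), -5), Mul(l, Function('u')(-11))) = Add(Add(Mul(8, 15), -5), Mul(Pow(367, Rational(1, 2)), -33)) = Add(Add(120, -5), Mul(-33, Pow(367, Rational(1, 2)))) = Add(115, Mul(-33, Pow(367, Rational(1, 2))))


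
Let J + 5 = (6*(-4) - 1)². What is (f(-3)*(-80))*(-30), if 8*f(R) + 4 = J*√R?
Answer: -1200 + 186000*I*√3 ≈ -1200.0 + 3.2216e+5*I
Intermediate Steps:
J = 620 (J = -5 + (6*(-4) - 1)² = -5 + (-24 - 1)² = -5 + (-25)² = -5 + 625 = 620)
f(R) = -½ + 155*√R/2 (f(R) = -½ + (620*√R)/8 = -½ + 155*√R/2)
(f(-3)*(-80))*(-30) = ((-½ + 155*√(-3)/2)*(-80))*(-30) = ((-½ + 155*(I*√3)/2)*(-80))*(-30) = ((-½ + 155*I*√3/2)*(-80))*(-30) = (40 - 6200*I*√3)*(-30) = -1200 + 186000*I*√3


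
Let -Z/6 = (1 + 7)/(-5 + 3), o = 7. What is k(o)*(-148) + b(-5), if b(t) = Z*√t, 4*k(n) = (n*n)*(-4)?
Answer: 7252 + 24*I*√5 ≈ 7252.0 + 53.666*I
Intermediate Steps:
Z = 24 (Z = -6*(1 + 7)/(-5 + 3) = -48/(-2) = -48*(-1)/2 = -6*(-4) = 24)
k(n) = -n² (k(n) = ((n*n)*(-4))/4 = (n²*(-4))/4 = (-4*n²)/4 = -n²)
b(t) = 24*√t
k(o)*(-148) + b(-5) = -1*7²*(-148) + 24*√(-5) = -1*49*(-148) + 24*(I*√5) = -49*(-148) + 24*I*√5 = 7252 + 24*I*√5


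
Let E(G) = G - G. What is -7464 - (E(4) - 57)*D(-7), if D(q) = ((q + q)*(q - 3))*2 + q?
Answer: 8097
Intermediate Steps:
E(G) = 0
D(q) = q + 4*q*(-3 + q) (D(q) = ((2*q)*(-3 + q))*2 + q = (2*q*(-3 + q))*2 + q = 4*q*(-3 + q) + q = q + 4*q*(-3 + q))
-7464 - (E(4) - 57)*D(-7) = -7464 - (0 - 57)*(-7*(-11 + 4*(-7))) = -7464 - (-57)*(-7*(-11 - 28)) = -7464 - (-57)*(-7*(-39)) = -7464 - (-57)*273 = -7464 - 1*(-15561) = -7464 + 15561 = 8097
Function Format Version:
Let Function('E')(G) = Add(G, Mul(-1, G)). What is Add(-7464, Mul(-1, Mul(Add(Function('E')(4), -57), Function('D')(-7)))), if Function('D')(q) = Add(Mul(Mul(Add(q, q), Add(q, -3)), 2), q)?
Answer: 8097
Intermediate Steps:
Function('E')(G) = 0
Function('D')(q) = Add(q, Mul(4, q, Add(-3, q))) (Function('D')(q) = Add(Mul(Mul(Mul(2, q), Add(-3, q)), 2), q) = Add(Mul(Mul(2, q, Add(-3, q)), 2), q) = Add(Mul(4, q, Add(-3, q)), q) = Add(q, Mul(4, q, Add(-3, q))))
Add(-7464, Mul(-1, Mul(Add(Function('E')(4), -57), Function('D')(-7)))) = Add(-7464, Mul(-1, Mul(Add(0, -57), Mul(-7, Add(-11, Mul(4, -7)))))) = Add(-7464, Mul(-1, Mul(-57, Mul(-7, Add(-11, -28))))) = Add(-7464, Mul(-1, Mul(-57, Mul(-7, -39)))) = Add(-7464, Mul(-1, Mul(-57, 273))) = Add(-7464, Mul(-1, -15561)) = Add(-7464, 15561) = 8097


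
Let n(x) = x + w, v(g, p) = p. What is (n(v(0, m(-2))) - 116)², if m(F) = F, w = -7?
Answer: 15625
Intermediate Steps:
n(x) = -7 + x (n(x) = x - 7 = -7 + x)
(n(v(0, m(-2))) - 116)² = ((-7 - 2) - 116)² = (-9 - 116)² = (-125)² = 15625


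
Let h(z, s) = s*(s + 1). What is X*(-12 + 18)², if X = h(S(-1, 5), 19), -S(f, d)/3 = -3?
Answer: 13680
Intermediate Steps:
S(f, d) = 9 (S(f, d) = -3*(-3) = 9)
h(z, s) = s*(1 + s)
X = 380 (X = 19*(1 + 19) = 19*20 = 380)
X*(-12 + 18)² = 380*(-12 + 18)² = 380*6² = 380*36 = 13680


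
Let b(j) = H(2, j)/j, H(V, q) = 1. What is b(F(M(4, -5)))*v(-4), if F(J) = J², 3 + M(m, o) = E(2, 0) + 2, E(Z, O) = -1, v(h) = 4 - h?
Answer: 2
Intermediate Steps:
M(m, o) = -2 (M(m, o) = -3 + (-1 + 2) = -3 + 1 = -2)
b(j) = 1/j
b(F(M(4, -5)))*v(-4) = (4 - 1*(-4))/((-2)²) = (4 + 4)/4 = (¼)*8 = 2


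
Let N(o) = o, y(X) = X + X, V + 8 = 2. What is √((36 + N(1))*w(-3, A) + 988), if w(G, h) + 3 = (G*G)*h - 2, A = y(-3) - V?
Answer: √803 ≈ 28.337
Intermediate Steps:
V = -6 (V = -8 + 2 = -6)
y(X) = 2*X
A = 0 (A = 2*(-3) - 1*(-6) = -6 + 6 = 0)
w(G, h) = -5 + h*G² (w(G, h) = -3 + ((G*G)*h - 2) = -3 + (G²*h - 2) = -3 + (h*G² - 2) = -3 + (-2 + h*G²) = -5 + h*G²)
√((36 + N(1))*w(-3, A) + 988) = √((36 + 1)*(-5 + 0*(-3)²) + 988) = √(37*(-5 + 0*9) + 988) = √(37*(-5 + 0) + 988) = √(37*(-5) + 988) = √(-185 + 988) = √803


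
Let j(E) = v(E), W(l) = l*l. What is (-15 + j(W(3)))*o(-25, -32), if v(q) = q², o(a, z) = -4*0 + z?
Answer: -2112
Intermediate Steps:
o(a, z) = z (o(a, z) = 0 + z = z)
W(l) = l²
j(E) = E²
(-15 + j(W(3)))*o(-25, -32) = (-15 + (3²)²)*(-32) = (-15 + 9²)*(-32) = (-15 + 81)*(-32) = 66*(-32) = -2112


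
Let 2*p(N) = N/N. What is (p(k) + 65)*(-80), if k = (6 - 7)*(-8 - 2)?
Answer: -5240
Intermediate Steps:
k = 10 (k = -1*(-10) = 10)
p(N) = 1/2 (p(N) = (N/N)/2 = (1/2)*1 = 1/2)
(p(k) + 65)*(-80) = (1/2 + 65)*(-80) = (131/2)*(-80) = -5240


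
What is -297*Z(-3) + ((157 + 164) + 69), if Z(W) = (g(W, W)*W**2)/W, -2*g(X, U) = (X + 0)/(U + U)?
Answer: 669/4 ≈ 167.25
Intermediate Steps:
g(X, U) = -X/(4*U) (g(X, U) = -(X + 0)/(2*(U + U)) = -X/(2*(2*U)) = -X*1/(2*U)/2 = -X/(4*U))
Z(W) = -W/4 (Z(W) = ((-W/(4*W))*W**2)/W = (-W**2/4)/W = -W/4)
-297*Z(-3) + ((157 + 164) + 69) = -(-297)*(-3)/4 + ((157 + 164) + 69) = -297*3/4 + (321 + 69) = -891/4 + 390 = 669/4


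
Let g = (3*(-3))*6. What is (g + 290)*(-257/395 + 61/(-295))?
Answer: -79928/395 ≈ -202.35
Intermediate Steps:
g = -54 (g = -9*6 = -54)
(g + 290)*(-257/395 + 61/(-295)) = (-54 + 290)*(-257/395 + 61/(-295)) = 236*(-257*1/395 + 61*(-1/295)) = 236*(-257/395 - 61/295) = 236*(-19982/23305) = -79928/395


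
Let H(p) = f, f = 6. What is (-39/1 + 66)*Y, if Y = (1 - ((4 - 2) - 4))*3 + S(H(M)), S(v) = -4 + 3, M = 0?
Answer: 216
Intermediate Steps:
H(p) = 6
S(v) = -1
Y = 8 (Y = (1 - ((4 - 2) - 4))*3 - 1 = (1 - (2 - 4))*3 - 1 = (1 - 1*(-2))*3 - 1 = (1 + 2)*3 - 1 = 3*3 - 1 = 9 - 1 = 8)
(-39/1 + 66)*Y = (-39/1 + 66)*8 = (-39*1 + 66)*8 = (-39 + 66)*8 = 27*8 = 216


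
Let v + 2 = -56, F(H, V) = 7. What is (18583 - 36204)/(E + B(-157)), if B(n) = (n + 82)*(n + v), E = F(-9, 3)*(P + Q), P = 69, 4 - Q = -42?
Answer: -17621/16930 ≈ -1.0408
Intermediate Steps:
Q = 46 (Q = 4 - 1*(-42) = 4 + 42 = 46)
E = 805 (E = 7*(69 + 46) = 7*115 = 805)
v = -58 (v = -2 - 56 = -58)
B(n) = (-58 + n)*(82 + n) (B(n) = (n + 82)*(n - 58) = (82 + n)*(-58 + n) = (-58 + n)*(82 + n))
(18583 - 36204)/(E + B(-157)) = (18583 - 36204)/(805 + (-4756 + (-157)² + 24*(-157))) = -17621/(805 + (-4756 + 24649 - 3768)) = -17621/(805 + 16125) = -17621/16930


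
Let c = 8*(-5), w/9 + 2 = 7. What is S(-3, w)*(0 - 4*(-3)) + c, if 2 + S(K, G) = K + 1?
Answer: -88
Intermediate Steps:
w = 45 (w = -18 + 9*7 = -18 + 63 = 45)
S(K, G) = -1 + K (S(K, G) = -2 + (K + 1) = -2 + (1 + K) = -1 + K)
c = -40
S(-3, w)*(0 - 4*(-3)) + c = (-1 - 3)*(0 - 4*(-3)) - 40 = -4*(0 + 12) - 40 = -4*12 - 40 = -48 - 40 = -88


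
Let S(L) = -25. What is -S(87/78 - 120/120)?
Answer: 25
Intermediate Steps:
-S(87/78 - 120/120) = -1*(-25) = 25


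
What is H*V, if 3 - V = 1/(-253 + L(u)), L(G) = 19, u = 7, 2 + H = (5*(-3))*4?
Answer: -21793/117 ≈ -186.26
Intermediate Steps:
H = -62 (H = -2 + (5*(-3))*4 = -2 - 15*4 = -2 - 60 = -62)
V = 703/234 (V = 3 - 1/(-253 + 19) = 3 - 1/(-234) = 3 - 1*(-1/234) = 3 + 1/234 = 703/234 ≈ 3.0043)
H*V = -62*703/234 = -21793/117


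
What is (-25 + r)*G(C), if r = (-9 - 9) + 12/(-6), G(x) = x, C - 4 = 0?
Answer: -180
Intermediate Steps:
C = 4 (C = 4 + 0 = 4)
r = -20 (r = -18 + 12*(-1/6) = -18 - 2 = -20)
(-25 + r)*G(C) = (-25 - 20)*4 = -45*4 = -180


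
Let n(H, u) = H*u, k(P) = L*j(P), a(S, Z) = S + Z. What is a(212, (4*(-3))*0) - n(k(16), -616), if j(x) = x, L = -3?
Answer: -29356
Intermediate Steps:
k(P) = -3*P
a(212, (4*(-3))*0) - n(k(16), -616) = (212 + (4*(-3))*0) - (-3*16)*(-616) = (212 - 12*0) - (-48)*(-616) = (212 + 0) - 1*29568 = 212 - 29568 = -29356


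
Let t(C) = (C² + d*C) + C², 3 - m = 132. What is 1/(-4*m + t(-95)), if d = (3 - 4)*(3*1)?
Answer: 1/18851 ≈ 5.3048e-5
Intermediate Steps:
m = -129 (m = 3 - 1*132 = 3 - 132 = -129)
d = -3 (d = -1*3 = -3)
t(C) = -3*C + 2*C² (t(C) = (C² - 3*C) + C² = -3*C + 2*C²)
1/(-4*m + t(-95)) = 1/(-4*(-129) - 95*(-3 + 2*(-95))) = 1/(516 - 95*(-3 - 190)) = 1/(516 - 95*(-193)) = 1/(516 + 18335) = 1/18851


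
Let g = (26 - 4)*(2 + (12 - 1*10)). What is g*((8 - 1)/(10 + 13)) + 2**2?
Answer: 708/23 ≈ 30.783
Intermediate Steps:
g = 88 (g = 22*(2 + (12 - 10)) = 22*(2 + 2) = 22*4 = 88)
g*((8 - 1)/(10 + 13)) + 2**2 = 88*((8 - 1)/(10 + 13)) + 2**2 = 88*(7/23) + 4 = 616/23 + 4 = 708/23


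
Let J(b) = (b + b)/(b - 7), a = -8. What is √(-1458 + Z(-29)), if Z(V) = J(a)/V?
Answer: I*√275897010/435 ≈ 38.184*I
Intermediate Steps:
J(b) = 2*b/(-7 + b) (J(b) = (2*b)/(-7 + b) = 2*b/(-7 + b))
Z(V) = 16/(15*V) (Z(V) = (2*(-8)/(-7 - 8))/V = (2*(-8)/(-15))/V = (2*(-8)*(-1/15))/V = 16/(15*V))
√(-1458 + Z(-29)) = √(-1458 + (16/15)/(-29)) = √(-1458 + (16/15)*(-1/29)) = √(-1458 - 16/435) = √(-634246/435) = I*√275897010/435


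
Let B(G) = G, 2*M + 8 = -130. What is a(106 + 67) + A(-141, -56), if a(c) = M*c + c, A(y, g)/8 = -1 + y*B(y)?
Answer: 147276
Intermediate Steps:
M = -69 (M = -4 + (½)*(-130) = -4 - 65 = -69)
A(y, g) = -8 + 8*y² (A(y, g) = 8*(-1 + y*y) = 8*(-1 + y²) = -8 + 8*y²)
a(c) = -68*c (a(c) = -69*c + c = -68*c)
a(106 + 67) + A(-141, -56) = -68*(106 + 67) + (-8 + 8*(-141)²) = -68*173 + (-8 + 8*19881) = -11764 + (-8 + 159048) = -11764 + 159040 = 147276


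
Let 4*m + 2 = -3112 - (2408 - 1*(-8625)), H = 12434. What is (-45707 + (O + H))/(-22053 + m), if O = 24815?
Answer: 33832/102359 ≈ 0.33052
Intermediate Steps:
m = -14147/4 (m = -1/2 + (-3112 - (2408 - 1*(-8625)))/4 = -1/2 + (-3112 - (2408 + 8625))/4 = -1/2 + (-3112 - 1*11033)/4 = -1/2 + (-3112 - 11033)/4 = -1/2 + (1/4)*(-14145) = -1/2 - 14145/4 = -14147/4 ≈ -3536.8)
(-45707 + (O + H))/(-22053 + m) = (-45707 + (24815 + 12434))/(-22053 - 14147/4) = (-45707 + 37249)/(-102359/4) = -8458*(-4/102359) = 33832/102359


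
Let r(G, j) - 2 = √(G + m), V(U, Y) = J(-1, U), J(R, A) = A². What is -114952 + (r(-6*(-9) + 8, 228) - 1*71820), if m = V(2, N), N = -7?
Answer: -186770 + √66 ≈ -1.8676e+5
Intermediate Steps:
V(U, Y) = U²
m = 4 (m = 2² = 4)
r(G, j) = 2 + √(4 + G) (r(G, j) = 2 + √(G + 4) = 2 + √(4 + G))
-114952 + (r(-6*(-9) + 8, 228) - 1*71820) = -114952 + ((2 + √(4 + (-6*(-9) + 8))) - 1*71820) = -114952 + ((2 + √(4 + (54 + 8))) - 71820) = -114952 + ((2 + √(4 + 62)) - 71820) = -114952 + ((2 + √66) - 71820) = -114952 + (-71818 + √66) = -186770 + √66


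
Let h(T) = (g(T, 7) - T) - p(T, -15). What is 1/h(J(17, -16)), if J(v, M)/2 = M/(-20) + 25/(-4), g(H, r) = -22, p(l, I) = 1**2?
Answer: -10/121 ≈ -0.082645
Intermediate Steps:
p(l, I) = 1
J(v, M) = -25/2 - M/10 (J(v, M) = 2*(M/(-20) + 25/(-4)) = 2*(M*(-1/20) + 25*(-1/4)) = 2*(-M/20 - 25/4) = 2*(-25/4 - M/20) = -25/2 - M/10)
h(T) = -23 - T (h(T) = (-22 - T) - 1*1 = (-22 - T) - 1 = -23 - T)
1/h(J(17, -16)) = 1/(-23 - (-25/2 - 1/10*(-16))) = 1/(-23 - (-25/2 + 8/5)) = 1/(-23 - 1*(-109/10)) = 1/(-23 + 109/10) = 1/(-121/10) = -10/121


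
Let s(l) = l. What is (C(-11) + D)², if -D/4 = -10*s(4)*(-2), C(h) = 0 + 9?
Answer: 96721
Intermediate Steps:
C(h) = 9
D = -320 (D = -4*(-10*4)*(-2) = -(-160)*(-2) = -4*80 = -320)
(C(-11) + D)² = (9 - 320)² = (-311)² = 96721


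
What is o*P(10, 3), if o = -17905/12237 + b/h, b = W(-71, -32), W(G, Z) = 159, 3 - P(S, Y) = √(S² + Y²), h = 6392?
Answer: -112503077/26072968 + 112503077*√109/78218904 ≈ 10.701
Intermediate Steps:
P(S, Y) = 3 - √(S² + Y²)
b = 159
o = -112503077/78218904 (o = -17905/12237 + 159/6392 = -112503077/78218904 ≈ -1.4383)
o*P(10, 3) = -112503077*(3 - √(10² + 3²))/78218904 = -112503077*(3 - √(100 + 9))/78218904 = -112503077*(3 - √109)/78218904 = -112503077/26072968 + 112503077*√109/78218904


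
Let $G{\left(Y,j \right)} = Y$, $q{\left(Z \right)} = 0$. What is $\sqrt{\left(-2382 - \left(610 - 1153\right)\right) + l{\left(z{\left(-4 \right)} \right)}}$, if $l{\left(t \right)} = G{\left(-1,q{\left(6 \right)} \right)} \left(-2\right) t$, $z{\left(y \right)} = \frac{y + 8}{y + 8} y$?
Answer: $i \sqrt{1847} \approx 42.977 i$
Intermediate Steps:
$z{\left(y \right)} = y$ ($z{\left(y \right)} = \frac{8 + y}{8 + y} y = 1 y = y$)
$l{\left(t \right)} = 2 t$ ($l{\left(t \right)} = \left(-1\right) \left(-2\right) t = 2 t$)
$\sqrt{\left(-2382 - \left(610 - 1153\right)\right) + l{\left(z{\left(-4 \right)} \right)}} = \sqrt{\left(-2382 - \left(610 - 1153\right)\right) + 2 \left(-4\right)} = \sqrt{\left(-2382 - -543\right) - 8} = \sqrt{\left(-2382 + 543\right) - 8} = \sqrt{-1839 - 8} = \sqrt{-1847} = i \sqrt{1847}$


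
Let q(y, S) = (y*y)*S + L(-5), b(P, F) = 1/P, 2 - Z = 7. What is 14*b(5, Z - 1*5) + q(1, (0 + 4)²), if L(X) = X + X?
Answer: 44/5 ≈ 8.8000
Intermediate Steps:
Z = -5 (Z = 2 - 1*7 = 2 - 7 = -5)
L(X) = 2*X
q(y, S) = -10 + S*y² (q(y, S) = (y*y)*S + 2*(-5) = y²*S - 10 = S*y² - 10 = -10 + S*y²)
14*b(5, Z - 1*5) + q(1, (0 + 4)²) = 14/5 + (-10 + (0 + 4)²*1²) = 14*(⅕) + (-10 + 4²*1) = 14/5 + (-10 + 16*1) = 14/5 + (-10 + 16) = 14/5 + 6 = 44/5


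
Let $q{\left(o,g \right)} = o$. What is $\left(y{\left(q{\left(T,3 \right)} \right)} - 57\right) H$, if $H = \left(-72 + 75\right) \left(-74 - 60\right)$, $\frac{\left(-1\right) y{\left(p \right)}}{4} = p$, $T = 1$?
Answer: $24522$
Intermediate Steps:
$y{\left(p \right)} = - 4 p$
$H = -402$ ($H = 3 \left(-134\right) = -402$)
$\left(y{\left(q{\left(T,3 \right)} \right)} - 57\right) H = \left(\left(-4\right) 1 - 57\right) \left(-402\right) = \left(-4 - 57\right) \left(-402\right) = \left(-61\right) \left(-402\right) = 24522$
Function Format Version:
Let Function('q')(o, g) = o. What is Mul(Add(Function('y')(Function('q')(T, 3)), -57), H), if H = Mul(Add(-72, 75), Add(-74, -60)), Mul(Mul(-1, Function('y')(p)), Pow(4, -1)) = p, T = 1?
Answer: 24522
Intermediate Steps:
Function('y')(p) = Mul(-4, p)
H = -402 (H = Mul(3, -134) = -402)
Mul(Add(Function('y')(Function('q')(T, 3)), -57), H) = Mul(Add(Mul(-4, 1), -57), -402) = Mul(Add(-4, -57), -402) = Mul(-61, -402) = 24522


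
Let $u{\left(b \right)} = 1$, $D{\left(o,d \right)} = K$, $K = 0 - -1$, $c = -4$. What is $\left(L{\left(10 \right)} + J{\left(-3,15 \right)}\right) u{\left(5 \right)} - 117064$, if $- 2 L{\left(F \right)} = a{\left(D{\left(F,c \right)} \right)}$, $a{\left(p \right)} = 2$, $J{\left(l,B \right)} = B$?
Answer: $-117050$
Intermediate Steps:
$K = 1$ ($K = 0 + 1 = 1$)
$D{\left(o,d \right)} = 1$
$L{\left(F \right)} = -1$ ($L{\left(F \right)} = \left(- \frac{1}{2}\right) 2 = -1$)
$\left(L{\left(10 \right)} + J{\left(-3,15 \right)}\right) u{\left(5 \right)} - 117064 = \left(-1 + 15\right) 1 - 117064 = 14 \cdot 1 - 117064 = 14 - 117064 = -117050$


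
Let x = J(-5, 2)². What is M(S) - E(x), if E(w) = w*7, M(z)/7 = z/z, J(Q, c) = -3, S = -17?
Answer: -56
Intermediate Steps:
M(z) = 7 (M(z) = 7*(z/z) = 7*1 = 7)
x = 9 (x = (-3)² = 9)
E(w) = 7*w
M(S) - E(x) = 7 - 7*9 = 7 - 1*63 = 7 - 63 = -56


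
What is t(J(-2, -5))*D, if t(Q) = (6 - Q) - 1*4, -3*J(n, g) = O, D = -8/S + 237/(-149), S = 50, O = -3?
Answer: -6521/3725 ≈ -1.7506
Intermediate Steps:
D = -6521/3725 (D = -8/50 + 237/(-149) = -8*1/50 + 237*(-1/149) = -4/25 - 237/149 = -6521/3725 ≈ -1.7506)
J(n, g) = 1 (J(n, g) = -⅓*(-3) = 1)
t(Q) = 2 - Q (t(Q) = (6 - Q) - 4 = 2 - Q)
t(J(-2, -5))*D = (2 - 1*1)*(-6521/3725) = (2 - 1)*(-6521/3725) = 1*(-6521/3725) = -6521/3725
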